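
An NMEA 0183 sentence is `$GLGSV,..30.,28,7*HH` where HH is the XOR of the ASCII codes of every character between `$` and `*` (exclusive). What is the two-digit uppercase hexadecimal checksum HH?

XOR the ASCII codes of the payload characters:
  'G' = 0x47 → acc = 0x47
  'L' = 0x4C → acc = 0x0B
  'G' = 0x47 → acc = 0x4C
  'S' = 0x53 → acc = 0x1F
  'V' = 0x56 → acc = 0x49
  ',' = 0x2C → acc = 0x65
  '.' = 0x2E → acc = 0x4B
  '.' = 0x2E → acc = 0x65
  '3' = 0x33 → acc = 0x56
  '0' = 0x30 → acc = 0x66
  '.' = 0x2E → acc = 0x48
  ',' = 0x2C → acc = 0x64
  '2' = 0x32 → acc = 0x56
  '8' = 0x38 → acc = 0x6E
  ',' = 0x2C → acc = 0x42
  '7' = 0x37 → acc = 0x75
Checksum = 0x75.

75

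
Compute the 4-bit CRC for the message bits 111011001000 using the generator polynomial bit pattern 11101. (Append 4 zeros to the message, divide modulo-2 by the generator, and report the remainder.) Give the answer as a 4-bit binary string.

1001

Append 4 zeros: 1110110010000000. Divide by 11101 (XOR where the leading bit is 1):
  pos 0: 11101 XOR 11101 = 00000
  pos 5: 10010 XOR 11101 = 01111
  pos 6: 11110 XOR 11101 = 00011
  pos 9: 11000 XOR 11101 = 00101
  pos 11: 10100 XOR 11101 = 01001
Remainder (last 4 bits) = 1001. This is the CRC / FCS.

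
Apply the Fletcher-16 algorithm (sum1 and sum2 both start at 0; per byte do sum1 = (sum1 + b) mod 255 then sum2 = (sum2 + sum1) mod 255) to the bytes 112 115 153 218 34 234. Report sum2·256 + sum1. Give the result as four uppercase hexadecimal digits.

0A65

Running sums (mod 255):
  after byte 0 (112): sum1=112, sum2=112
  after byte 1 (115): sum1=227, sum2=84
  after byte 2 (153): sum1=125, sum2=209
  after byte 3 (218): sum1=88, sum2=42
  after byte 4 (34): sum1=122, sum2=164
  after byte 5 (234): sum1=101, sum2=10
Checksum = sum2·256 + sum1 = 10·256 + 101 = 2661 = 0x0A65.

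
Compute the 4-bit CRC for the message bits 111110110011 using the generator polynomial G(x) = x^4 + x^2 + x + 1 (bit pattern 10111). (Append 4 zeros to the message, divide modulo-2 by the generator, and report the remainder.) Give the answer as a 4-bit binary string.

1110

Append 4 zeros: 1111101100110000. Divide by 10111 (XOR where the leading bit is 1):
  pos 0: 11111 XOR 10111 = 01000
  pos 1: 10000 XOR 10111 = 00111
  pos 3: 11111 XOR 10111 = 01000
  pos 4: 10000 XOR 10111 = 00111
  pos 6: 11101 XOR 10111 = 01010
  pos 7: 10101 XOR 10111 = 00010
  pos 10: 10000 XOR 10111 = 00111
Remainder (last 4 bits) = 1110. This is the CRC / FCS.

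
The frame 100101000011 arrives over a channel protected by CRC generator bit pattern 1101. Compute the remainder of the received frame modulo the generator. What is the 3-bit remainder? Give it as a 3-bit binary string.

Modulo-2 division of 100101000011 by 1101:
  pos 0: 1001 XOR 1101 = 0100
  pos 1: 1000 XOR 1101 = 0101
  pos 2: 1011 XOR 1101 = 0110
  pos 3: 1100 XOR 1101 = 0001
  pos 6: 1000 XOR 1101 = 0101
  pos 7: 1011 XOR 1101 = 0110
  pos 8: 1101 XOR 1101 = 0000
Remainder = 000 (zero — the frame passes the CRC check).

000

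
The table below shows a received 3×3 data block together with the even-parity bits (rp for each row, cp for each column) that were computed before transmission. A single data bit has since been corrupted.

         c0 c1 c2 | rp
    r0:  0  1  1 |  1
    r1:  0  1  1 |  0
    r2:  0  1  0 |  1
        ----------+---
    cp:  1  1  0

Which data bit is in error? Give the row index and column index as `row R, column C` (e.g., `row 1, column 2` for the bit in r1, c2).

row 0, column 0

Recompute each row's even parity and compare to rp:
  r0: data parity 0, sent rp 1 → mismatch
  r1: data parity 0, sent rp 0 → ok
  r2: data parity 1, sent rp 1 → ok
Recompute each column's even parity and compare to cp:
  c0: data parity 0, sent cp 1 → mismatch
  c1: data parity 1, sent cp 1 → ok
  c2: data parity 0, sent cp 0 → ok
Exactly one row (r0) and one column (c0) fail → the flipped bit is at their intersection.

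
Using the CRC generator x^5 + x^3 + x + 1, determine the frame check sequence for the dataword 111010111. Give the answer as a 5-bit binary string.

01110

Append 5 zeros: 11101011100000. Divide by 101011 (XOR where the leading bit is 1):
  pos 0: 111010 XOR 101011 = 010001
  pos 1: 100011 XOR 101011 = 001000
  pos 3: 100011 XOR 101011 = 001000
  pos 5: 100000 XOR 101011 = 001011
  pos 7: 101100 XOR 101011 = 000111
Remainder (last 5 bits) = 01110. This is the CRC / FCS.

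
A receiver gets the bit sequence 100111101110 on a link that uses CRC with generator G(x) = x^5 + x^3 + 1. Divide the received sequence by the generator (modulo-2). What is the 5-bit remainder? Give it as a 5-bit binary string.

Modulo-2 division of 100111101110 by 101001:
  pos 0: 100111 XOR 101001 = 001110
  pos 2: 111010 XOR 101001 = 010011
  pos 3: 100111 XOR 101001 = 001110
  pos 5: 111011 XOR 101001 = 010010
  pos 6: 100100 XOR 101001 = 001101
Remainder = 01101 (nonzero — an error is detected).

01101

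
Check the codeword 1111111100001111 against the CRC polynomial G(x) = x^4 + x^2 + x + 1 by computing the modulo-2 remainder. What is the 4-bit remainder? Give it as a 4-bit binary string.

Modulo-2 division of 1111111100001111 by 10111:
  pos 0: 11111 XOR 10111 = 01000
  pos 1: 10001 XOR 10111 = 00110
  pos 3: 11011 XOR 10111 = 01100
  pos 4: 11000 XOR 10111 = 01111
  pos 5: 11110 XOR 10111 = 01001
  pos 6: 10010 XOR 10111 = 00101
  pos 8: 10101 XOR 10111 = 00010
  pos 11: 10111 XOR 10111 = 00000
Remainder = 0000 (zero — the frame passes the CRC check).

0000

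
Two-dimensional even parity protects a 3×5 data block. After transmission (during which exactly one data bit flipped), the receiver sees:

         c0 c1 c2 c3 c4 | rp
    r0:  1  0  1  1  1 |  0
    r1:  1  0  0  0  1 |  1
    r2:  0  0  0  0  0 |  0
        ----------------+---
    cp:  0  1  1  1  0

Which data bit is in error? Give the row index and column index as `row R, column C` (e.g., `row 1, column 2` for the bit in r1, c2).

Recompute each row's even parity and compare to rp:
  r0: data parity 0, sent rp 0 → ok
  r1: data parity 0, sent rp 1 → mismatch
  r2: data parity 0, sent rp 0 → ok
Recompute each column's even parity and compare to cp:
  c0: data parity 0, sent cp 0 → ok
  c1: data parity 0, sent cp 1 → mismatch
  c2: data parity 1, sent cp 1 → ok
  c3: data parity 1, sent cp 1 → ok
  c4: data parity 0, sent cp 0 → ok
Exactly one row (r1) and one column (c1) fail → the flipped bit is at their intersection.

row 1, column 1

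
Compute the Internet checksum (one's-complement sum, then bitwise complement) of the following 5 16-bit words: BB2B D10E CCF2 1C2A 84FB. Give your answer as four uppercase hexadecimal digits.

One's-complement addition (fold any carry out of bit 15 back into bit 0):
  0xBB2B + 0xD10E = 0x18C39 → wrap carry → 0x8C3A
  0x8C3A + 0xCCF2 = 0x1592C → wrap carry → 0x592D
  0x592D + 0x1C2A = 0x07557
  0x7557 + 0x84FB = 0x0FA52
One's-complement sum = 0xFA52.
Checksum = ~0xFA52 & 0xFFFF = 0x05AD.

05AD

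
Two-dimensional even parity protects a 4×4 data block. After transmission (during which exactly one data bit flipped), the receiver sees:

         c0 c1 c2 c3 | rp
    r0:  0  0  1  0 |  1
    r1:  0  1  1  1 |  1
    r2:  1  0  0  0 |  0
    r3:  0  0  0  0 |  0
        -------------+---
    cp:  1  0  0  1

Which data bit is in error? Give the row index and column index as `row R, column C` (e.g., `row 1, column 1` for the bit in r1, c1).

Recompute each row's even parity and compare to rp:
  r0: data parity 1, sent rp 1 → ok
  r1: data parity 1, sent rp 1 → ok
  r2: data parity 1, sent rp 0 → mismatch
  r3: data parity 0, sent rp 0 → ok
Recompute each column's even parity and compare to cp:
  c0: data parity 1, sent cp 1 → ok
  c1: data parity 1, sent cp 0 → mismatch
  c2: data parity 0, sent cp 0 → ok
  c3: data parity 1, sent cp 1 → ok
Exactly one row (r2) and one column (c1) fail → the flipped bit is at their intersection.

row 2, column 1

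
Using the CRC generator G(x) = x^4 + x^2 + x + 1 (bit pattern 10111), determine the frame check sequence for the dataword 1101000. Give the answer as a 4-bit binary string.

1101

Append 4 zeros: 11010000000. Divide by 10111 (XOR where the leading bit is 1):
  pos 0: 11010 XOR 10111 = 01101
  pos 1: 11010 XOR 10111 = 01101
  pos 2: 11010 XOR 10111 = 01101
  pos 3: 11010 XOR 10111 = 01101
  pos 4: 11010 XOR 10111 = 01101
  pos 5: 11010 XOR 10111 = 01101
  pos 6: 11010 XOR 10111 = 01101
Remainder (last 4 bits) = 1101. This is the CRC / FCS.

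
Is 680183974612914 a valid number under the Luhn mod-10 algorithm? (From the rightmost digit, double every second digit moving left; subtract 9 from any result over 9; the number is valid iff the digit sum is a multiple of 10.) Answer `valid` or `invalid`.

From the right, keep odd positions and double even positions (subtract 9 from any doubled value over 9):
  doubled (positions 2,4,...): 2 4 3 5 6 2 7 → sum 29
  kept (positions 1,3,...): 4 9 1 4 9 8 0 6 → sum 41
Total = 70.
70 mod 10 = 0, so the number is valid.

valid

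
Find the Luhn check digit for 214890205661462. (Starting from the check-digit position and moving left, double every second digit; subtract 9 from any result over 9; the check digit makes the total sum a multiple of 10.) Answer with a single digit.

7

Partial digits right→left: 2 6 4 1 6 6 5 0 2 0 9 8 4 1 2
Double every second digit counting from the check-digit position (so the 1st, 3rd, 5th, ... of the partial from the right).
  doubled (with −9 where >9): 4 8 3 1 4 9 8 4 → sum 41
  kept as-is: 6 1 6 0 0 8 1 → sum 22
Total = 41 + 22 = 63.
Check digit = (10 − (63 mod 10)) mod 10 = 7.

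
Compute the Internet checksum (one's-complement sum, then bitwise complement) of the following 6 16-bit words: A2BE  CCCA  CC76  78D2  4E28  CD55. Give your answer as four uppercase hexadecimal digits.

2FAF

One's-complement addition (fold any carry out of bit 15 back into bit 0):
  0xA2BE + 0xCCCA = 0x16F88 → wrap carry → 0x6F89
  0x6F89 + 0xCC76 = 0x13BFF → wrap carry → 0x3C00
  0x3C00 + 0x78D2 = 0x0B4D2
  0xB4D2 + 0x4E28 = 0x102FA → wrap carry → 0x02FB
  0x02FB + 0xCD55 = 0x0D050
One's-complement sum = 0xD050.
Checksum = ~0xD050 & 0xFFFF = 0x2FAF.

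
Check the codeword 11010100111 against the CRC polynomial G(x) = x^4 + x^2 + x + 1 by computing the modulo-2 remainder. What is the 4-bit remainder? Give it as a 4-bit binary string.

0100

Modulo-2 division of 11010100111 by 10111:
  pos 0: 11010 XOR 10111 = 01101
  pos 1: 11011 XOR 10111 = 01100
  pos 2: 11000 XOR 10111 = 01111
  pos 3: 11110 XOR 10111 = 01001
  pos 4: 10011 XOR 10111 = 00100
  pos 6: 10011 XOR 10111 = 00100
Remainder = 0100 (nonzero — an error is detected).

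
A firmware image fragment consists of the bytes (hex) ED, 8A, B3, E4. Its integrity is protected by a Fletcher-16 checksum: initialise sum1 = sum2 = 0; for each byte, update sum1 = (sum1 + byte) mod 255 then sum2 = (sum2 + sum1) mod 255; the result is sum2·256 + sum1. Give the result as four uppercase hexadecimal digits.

A311

Running sums (mod 255):
  after byte 0 (ED): sum1=237, sum2=237
  after byte 1 (8A): sum1=120, sum2=102
  after byte 2 (B3): sum1=44, sum2=146
  after byte 3 (E4): sum1=17, sum2=163
Checksum = sum2·256 + sum1 = 163·256 + 17 = 41745 = 0xA311.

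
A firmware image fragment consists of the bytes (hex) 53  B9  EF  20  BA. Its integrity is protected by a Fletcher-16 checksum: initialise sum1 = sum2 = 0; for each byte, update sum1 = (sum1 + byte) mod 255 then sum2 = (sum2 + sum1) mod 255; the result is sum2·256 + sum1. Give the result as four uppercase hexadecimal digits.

52D7

Running sums (mod 255):
  after byte 0 (53): sum1=83, sum2=83
  after byte 1 (B9): sum1=13, sum2=96
  after byte 2 (EF): sum1=252, sum2=93
  after byte 3 (20): sum1=29, sum2=122
  after byte 4 (BA): sum1=215, sum2=82
Checksum = sum2·256 + sum1 = 82·256 + 215 = 21207 = 0x52D7.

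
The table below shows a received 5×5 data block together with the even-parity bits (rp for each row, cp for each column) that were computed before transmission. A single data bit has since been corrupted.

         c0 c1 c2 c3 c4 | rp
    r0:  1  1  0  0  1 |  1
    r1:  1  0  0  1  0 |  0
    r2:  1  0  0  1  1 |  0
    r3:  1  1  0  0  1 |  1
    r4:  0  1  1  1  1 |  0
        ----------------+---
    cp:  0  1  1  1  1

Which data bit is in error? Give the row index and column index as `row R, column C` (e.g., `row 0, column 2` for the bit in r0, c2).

Recompute each row's even parity and compare to rp:
  r0: data parity 1, sent rp 1 → ok
  r1: data parity 0, sent rp 0 → ok
  r2: data parity 1, sent rp 0 → mismatch
  r3: data parity 1, sent rp 1 → ok
  r4: data parity 0, sent rp 0 → ok
Recompute each column's even parity and compare to cp:
  c0: data parity 0, sent cp 0 → ok
  c1: data parity 1, sent cp 1 → ok
  c2: data parity 1, sent cp 1 → ok
  c3: data parity 1, sent cp 1 → ok
  c4: data parity 0, sent cp 1 → mismatch
Exactly one row (r2) and one column (c4) fail → the flipped bit is at their intersection.

row 2, column 4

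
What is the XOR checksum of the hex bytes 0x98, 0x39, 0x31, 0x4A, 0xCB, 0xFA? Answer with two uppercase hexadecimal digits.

EB

XOR the bytes together:
  start with 0x98
  0x98 ⊕ 0x39 = 0xA1
  0xA1 ⊕ 0x31 = 0x90
  0x90 ⊕ 0x4A = 0xDA
  0xDA ⊕ 0xCB = 0x11
  0x11 ⊕ 0xFA = 0xEB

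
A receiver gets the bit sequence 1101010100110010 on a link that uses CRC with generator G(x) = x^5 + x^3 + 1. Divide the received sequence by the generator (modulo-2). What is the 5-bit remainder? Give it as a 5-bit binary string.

Modulo-2 division of 1101010100110010 by 101001:
  pos 0: 110101 XOR 101001 = 011100
  pos 1: 111000 XOR 101001 = 010001
  pos 2: 100011 XOR 101001 = 001010
  pos 4: 101000 XOR 101001 = 000001
  pos 9: 111001 XOR 101001 = 010000
  pos 10: 100000 XOR 101001 = 001001
Remainder = 01001 (nonzero — an error is detected).

01001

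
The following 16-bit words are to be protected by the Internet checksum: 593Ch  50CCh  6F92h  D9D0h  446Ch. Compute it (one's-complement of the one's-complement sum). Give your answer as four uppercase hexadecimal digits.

C827

One's-complement addition (fold any carry out of bit 15 back into bit 0):
  0x593C + 0x50CC = 0x0AA08
  0xAA08 + 0x6F92 = 0x1199A → wrap carry → 0x199B
  0x199B + 0xD9D0 = 0x0F36B
  0xF36B + 0x446C = 0x137D7 → wrap carry → 0x37D8
One's-complement sum = 0x37D8.
Checksum = ~0x37D8 & 0xFFFF = 0xC827.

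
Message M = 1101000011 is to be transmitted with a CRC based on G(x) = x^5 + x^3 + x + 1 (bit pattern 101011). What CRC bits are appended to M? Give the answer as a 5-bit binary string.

11010

Append 5 zeros: 110100001100000. Divide by 101011 (XOR where the leading bit is 1):
  pos 0: 110100 XOR 101011 = 011111
  pos 1: 111110 XOR 101011 = 010101
  pos 2: 101010 XOR 101011 = 000001
  pos 7: 111000 XOR 101011 = 010011
  pos 8: 100110 XOR 101011 = 001101
Remainder (last 5 bits) = 11010. This is the CRC / FCS.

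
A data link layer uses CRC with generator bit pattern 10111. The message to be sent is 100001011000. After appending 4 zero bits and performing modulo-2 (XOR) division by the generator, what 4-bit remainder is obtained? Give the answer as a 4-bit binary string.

Append 4 zeros: 1000010110000000. Divide by 10111 (XOR where the leading bit is 1):
  pos 0: 10000 XOR 10111 = 00111
  pos 2: 11110 XOR 10111 = 01001
  pos 3: 10011 XOR 10111 = 00100
  pos 5: 10010 XOR 10111 = 00101
  pos 7: 10100 XOR 10111 = 00011
  pos 10: 11000 XOR 10111 = 01111
  pos 11: 11110 XOR 10111 = 01001
Remainder (last 4 bits) = 1001. This is the CRC / FCS.

1001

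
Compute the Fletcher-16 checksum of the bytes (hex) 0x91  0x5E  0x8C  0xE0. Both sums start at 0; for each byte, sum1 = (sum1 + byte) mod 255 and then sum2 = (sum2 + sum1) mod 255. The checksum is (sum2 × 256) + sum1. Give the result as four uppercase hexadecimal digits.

5B5D

Running sums (mod 255):
  after byte 0 (0x91): sum1=145, sum2=145
  after byte 1 (0x5E): sum1=239, sum2=129
  after byte 2 (0x8C): sum1=124, sum2=253
  after byte 3 (0xE0): sum1=93, sum2=91
Checksum = sum2·256 + sum1 = 91·256 + 93 = 23389 = 0x5B5D.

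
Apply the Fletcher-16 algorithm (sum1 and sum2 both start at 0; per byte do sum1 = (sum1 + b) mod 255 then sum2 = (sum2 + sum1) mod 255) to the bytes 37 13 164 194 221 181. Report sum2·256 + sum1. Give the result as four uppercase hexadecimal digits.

Running sums (mod 255):
  after byte 0 (37): sum1=37, sum2=37
  after byte 1 (13): sum1=50, sum2=87
  after byte 2 (164): sum1=214, sum2=46
  after byte 3 (194): sum1=153, sum2=199
  after byte 4 (221): sum1=119, sum2=63
  after byte 5 (181): sum1=45, sum2=108
Checksum = sum2·256 + sum1 = 108·256 + 45 = 27693 = 0x6C2D.

6C2D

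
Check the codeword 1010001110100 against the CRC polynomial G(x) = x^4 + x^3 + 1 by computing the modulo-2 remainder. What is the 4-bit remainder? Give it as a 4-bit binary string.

Modulo-2 division of 1010001110100 by 11001:
  pos 0: 10100 XOR 11001 = 01101
  pos 1: 11010 XOR 11001 = 00011
  pos 4: 11111 XOR 11001 = 00110
  pos 6: 11001 XOR 11001 = 00000
Remainder = 0000 (zero — the frame passes the CRC check).

0000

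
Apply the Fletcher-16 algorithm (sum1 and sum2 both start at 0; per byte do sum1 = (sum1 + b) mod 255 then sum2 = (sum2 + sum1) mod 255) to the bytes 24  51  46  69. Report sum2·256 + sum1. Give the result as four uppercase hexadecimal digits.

Running sums (mod 255):
  after byte 0 (24): sum1=24, sum2=24
  after byte 1 (51): sum1=75, sum2=99
  after byte 2 (46): sum1=121, sum2=220
  after byte 3 (69): sum1=190, sum2=155
Checksum = sum2·256 + sum1 = 155·256 + 190 = 39870 = 0x9BBE.

9BBE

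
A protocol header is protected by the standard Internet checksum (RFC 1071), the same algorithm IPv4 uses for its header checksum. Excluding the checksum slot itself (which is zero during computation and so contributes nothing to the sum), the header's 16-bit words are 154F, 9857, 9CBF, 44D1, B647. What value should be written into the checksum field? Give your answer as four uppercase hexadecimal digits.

BA80

One's-complement addition (fold any carry out of bit 15 back into bit 0):
  0x154F + 0x9857 = 0x0ADA6
  0xADA6 + 0x9CBF = 0x14A65 → wrap carry → 0x4A66
  0x4A66 + 0x44D1 = 0x08F37
  0x8F37 + 0xB647 = 0x1457E → wrap carry → 0x457F
One's-complement sum = 0x457F.
Checksum = ~0x457F & 0xFFFF = 0xBA80.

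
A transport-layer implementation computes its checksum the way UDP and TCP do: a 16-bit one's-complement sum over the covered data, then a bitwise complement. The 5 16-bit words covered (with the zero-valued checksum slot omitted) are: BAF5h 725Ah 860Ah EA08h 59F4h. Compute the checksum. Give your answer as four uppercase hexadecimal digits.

One's-complement addition (fold any carry out of bit 15 back into bit 0):
  0xBAF5 + 0x725A = 0x12D4F → wrap carry → 0x2D50
  0x2D50 + 0x860A = 0x0B35A
  0xB35A + 0xEA08 = 0x19D62 → wrap carry → 0x9D63
  0x9D63 + 0x59F4 = 0x0F757
One's-complement sum = 0xF757.
Checksum = ~0xF757 & 0xFFFF = 0x08A8.

08A8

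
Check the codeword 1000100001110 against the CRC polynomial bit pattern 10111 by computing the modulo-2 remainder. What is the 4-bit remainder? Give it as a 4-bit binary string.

0010

Modulo-2 division of 1000100001110 by 10111:
  pos 0: 10001 XOR 10111 = 00110
  pos 2: 11000 XOR 10111 = 01111
  pos 3: 11110 XOR 10111 = 01001
  pos 4: 10010 XOR 10111 = 00101
  pos 6: 10111 XOR 10111 = 00000
Remainder = 0010 (nonzero — an error is detected).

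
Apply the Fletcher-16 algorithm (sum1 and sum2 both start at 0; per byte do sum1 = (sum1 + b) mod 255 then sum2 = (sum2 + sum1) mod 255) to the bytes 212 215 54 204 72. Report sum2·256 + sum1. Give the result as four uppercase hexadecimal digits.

0CF7

Running sums (mod 255):
  after byte 0 (212): sum1=212, sum2=212
  after byte 1 (215): sum1=172, sum2=129
  after byte 2 (54): sum1=226, sum2=100
  after byte 3 (204): sum1=175, sum2=20
  after byte 4 (72): sum1=247, sum2=12
Checksum = sum2·256 + sum1 = 12·256 + 247 = 3319 = 0x0CF7.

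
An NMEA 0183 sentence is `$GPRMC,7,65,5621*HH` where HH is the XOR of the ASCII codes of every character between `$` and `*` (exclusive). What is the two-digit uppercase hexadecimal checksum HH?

XOR the ASCII codes of the payload characters:
  'G' = 0x47 → acc = 0x47
  'P' = 0x50 → acc = 0x17
  'R' = 0x52 → acc = 0x45
  'M' = 0x4D → acc = 0x08
  'C' = 0x43 → acc = 0x4B
  ',' = 0x2C → acc = 0x67
  '7' = 0x37 → acc = 0x50
  ',' = 0x2C → acc = 0x7C
  '6' = 0x36 → acc = 0x4A
  '5' = 0x35 → acc = 0x7F
  ',' = 0x2C → acc = 0x53
  '5' = 0x35 → acc = 0x66
  '6' = 0x36 → acc = 0x50
  '2' = 0x32 → acc = 0x62
  '1' = 0x31 → acc = 0x53
Checksum = 0x53.

53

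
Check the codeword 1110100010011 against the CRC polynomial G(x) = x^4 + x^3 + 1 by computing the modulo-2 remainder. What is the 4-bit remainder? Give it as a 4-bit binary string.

0000

Modulo-2 division of 1110100010011 by 11001:
  pos 0: 11101 XOR 11001 = 00100
  pos 2: 10000 XOR 11001 = 01001
  pos 3: 10010 XOR 11001 = 01011
  pos 4: 10111 XOR 11001 = 01110
  pos 5: 11100 XOR 11001 = 00101
  pos 7: 10101 XOR 11001 = 01100
  pos 8: 11001 XOR 11001 = 00000
Remainder = 0000 (zero — the frame passes the CRC check).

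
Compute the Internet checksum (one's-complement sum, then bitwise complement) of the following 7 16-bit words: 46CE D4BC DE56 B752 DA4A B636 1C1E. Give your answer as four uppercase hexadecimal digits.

A22B

One's-complement addition (fold any carry out of bit 15 back into bit 0):
  0x46CE + 0xD4BC = 0x11B8A → wrap carry → 0x1B8B
  0x1B8B + 0xDE56 = 0x0F9E1
  0xF9E1 + 0xB752 = 0x1B133 → wrap carry → 0xB134
  0xB134 + 0xDA4A = 0x18B7E → wrap carry → 0x8B7F
  0x8B7F + 0xB636 = 0x141B5 → wrap carry → 0x41B6
  0x41B6 + 0x1C1E = 0x05DD4
One's-complement sum = 0x5DD4.
Checksum = ~0x5DD4 & 0xFFFF = 0xA22B.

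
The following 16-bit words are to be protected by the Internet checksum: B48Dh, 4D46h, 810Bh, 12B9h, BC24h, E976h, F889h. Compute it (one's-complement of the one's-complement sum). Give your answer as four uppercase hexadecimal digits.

One's-complement addition (fold any carry out of bit 15 back into bit 0):
  0xB48D + 0x4D46 = 0x101D3 → wrap carry → 0x01D4
  0x01D4 + 0x810B = 0x082DF
  0x82DF + 0x12B9 = 0x09598
  0x9598 + 0xBC24 = 0x151BC → wrap carry → 0x51BD
  0x51BD + 0xE976 = 0x13B33 → wrap carry → 0x3B34
  0x3B34 + 0xF889 = 0x133BD → wrap carry → 0x33BE
One's-complement sum = 0x33BE.
Checksum = ~0x33BE & 0xFFFF = 0xCC41.

CC41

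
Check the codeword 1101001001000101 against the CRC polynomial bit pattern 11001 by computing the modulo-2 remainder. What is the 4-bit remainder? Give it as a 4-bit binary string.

0001

Modulo-2 division of 1101001001000101 by 11001:
  pos 0: 11010 XOR 11001 = 00011
  pos 3: 11010 XOR 11001 = 00011
  pos 6: 11010 XOR 11001 = 00011
  pos 9: 11001 XOR 11001 = 00000
Remainder = 0001 (nonzero — an error is detected).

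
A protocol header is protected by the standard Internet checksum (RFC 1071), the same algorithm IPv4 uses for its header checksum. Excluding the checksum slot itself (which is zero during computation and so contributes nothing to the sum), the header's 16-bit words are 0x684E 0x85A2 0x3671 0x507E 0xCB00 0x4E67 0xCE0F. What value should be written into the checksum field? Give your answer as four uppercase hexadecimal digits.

One's-complement addition (fold any carry out of bit 15 back into bit 0):
  0x684E + 0x85A2 = 0x0EDF0
  0xEDF0 + 0x3671 = 0x12461 → wrap carry → 0x2462
  0x2462 + 0x507E = 0x074E0
  0x74E0 + 0xCB00 = 0x13FE0 → wrap carry → 0x3FE1
  0x3FE1 + 0x4E67 = 0x08E48
  0x8E48 + 0xCE0F = 0x15C57 → wrap carry → 0x5C58
One's-complement sum = 0x5C58.
Checksum = ~0x5C58 & 0xFFFF = 0xA3A7.

A3A7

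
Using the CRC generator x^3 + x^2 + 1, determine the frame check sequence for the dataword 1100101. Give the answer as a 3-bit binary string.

000

Append 3 zeros: 1100101000. Divide by 1101 (XOR where the leading bit is 1):
  pos 0: 1100 XOR 1101 = 0001
  pos 3: 1101 XOR 1101 = 0000
Remainder (last 3 bits) = 000. This is the CRC / FCS.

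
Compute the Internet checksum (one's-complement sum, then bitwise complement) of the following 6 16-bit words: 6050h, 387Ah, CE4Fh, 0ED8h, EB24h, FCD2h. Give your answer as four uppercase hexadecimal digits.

One's-complement addition (fold any carry out of bit 15 back into bit 0):
  0x6050 + 0x387A = 0x098CA
  0x98CA + 0xCE4F = 0x16719 → wrap carry → 0x671A
  0x671A + 0x0ED8 = 0x075F2
  0x75F2 + 0xEB24 = 0x16116 → wrap carry → 0x6117
  0x6117 + 0xFCD2 = 0x15DE9 → wrap carry → 0x5DEA
One's-complement sum = 0x5DEA.
Checksum = ~0x5DEA & 0xFFFF = 0xA215.

A215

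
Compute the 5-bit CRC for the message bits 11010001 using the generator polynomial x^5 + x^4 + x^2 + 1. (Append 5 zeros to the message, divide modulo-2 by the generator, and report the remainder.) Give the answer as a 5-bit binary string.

11110

Append 5 zeros: 1101000100000. Divide by 110101 (XOR where the leading bit is 1):
  pos 0: 110100 XOR 110101 = 000001
  pos 5: 101000 XOR 110101 = 011101
  pos 6: 111010 XOR 110101 = 001111
Remainder (last 5 bits) = 11110. This is the CRC / FCS.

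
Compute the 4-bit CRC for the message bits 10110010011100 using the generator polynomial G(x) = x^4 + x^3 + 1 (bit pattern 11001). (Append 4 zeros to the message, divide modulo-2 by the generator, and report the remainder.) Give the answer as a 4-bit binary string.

0010

Append 4 zeros: 101100100111000000. Divide by 11001 (XOR where the leading bit is 1):
  pos 0: 10110 XOR 11001 = 01111
  pos 1: 11110 XOR 11001 = 00111
  pos 3: 11110 XOR 11001 = 00111
  pos 5: 11101 XOR 11001 = 00100
  pos 7: 10011 XOR 11001 = 01010
  pos 8: 10100 XOR 11001 = 01101
  pos 9: 11010 XOR 11001 = 00011
  pos 12: 11000 XOR 11001 = 00001
Remainder (last 4 bits) = 0010. This is the CRC / FCS.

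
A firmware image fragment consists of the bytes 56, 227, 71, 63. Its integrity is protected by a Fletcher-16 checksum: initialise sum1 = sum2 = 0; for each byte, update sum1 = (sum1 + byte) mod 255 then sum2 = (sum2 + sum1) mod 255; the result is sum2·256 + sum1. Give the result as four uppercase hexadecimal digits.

5AA2

Running sums (mod 255):
  after byte 0 (56): sum1=56, sum2=56
  after byte 1 (227): sum1=28, sum2=84
  after byte 2 (71): sum1=99, sum2=183
  after byte 3 (63): sum1=162, sum2=90
Checksum = sum2·256 + sum1 = 90·256 + 162 = 23202 = 0x5AA2.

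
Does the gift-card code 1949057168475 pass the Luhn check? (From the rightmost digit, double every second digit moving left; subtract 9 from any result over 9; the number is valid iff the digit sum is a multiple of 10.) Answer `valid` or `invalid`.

valid

From the right, keep odd positions and double even positions (subtract 9 from any doubled value over 9):
  doubled (positions 2,4,...): 5 7 2 1 9 9 → sum 33
  kept (positions 1,3,...): 5 4 6 7 0 4 1 → sum 27
Total = 60.
60 mod 10 = 0, so the number is valid.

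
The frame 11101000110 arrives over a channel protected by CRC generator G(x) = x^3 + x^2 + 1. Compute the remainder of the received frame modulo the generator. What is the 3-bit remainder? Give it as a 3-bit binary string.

011

Modulo-2 division of 11101000110 by 1101:
  pos 0: 1110 XOR 1101 = 0011
  pos 2: 1110 XOR 1101 = 0011
  pos 4: 1100 XOR 1101 = 0001
  pos 7: 1110 XOR 1101 = 0011
Remainder = 011 (nonzero — an error is detected).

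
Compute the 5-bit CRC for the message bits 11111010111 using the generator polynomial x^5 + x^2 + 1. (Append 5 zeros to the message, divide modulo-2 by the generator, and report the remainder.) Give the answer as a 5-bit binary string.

Append 5 zeros: 1111101011100000. Divide by 100101 (XOR where the leading bit is 1):
  pos 0: 111110 XOR 100101 = 011011
  pos 1: 110111 XOR 100101 = 010010
  pos 2: 100100 XOR 100101 = 000001
  pos 7: 111100 XOR 100101 = 011001
  pos 8: 110010 XOR 100101 = 010111
  pos 9: 101110 XOR 100101 = 001011
Remainder (last 5 bits) = 10110. This is the CRC / FCS.

10110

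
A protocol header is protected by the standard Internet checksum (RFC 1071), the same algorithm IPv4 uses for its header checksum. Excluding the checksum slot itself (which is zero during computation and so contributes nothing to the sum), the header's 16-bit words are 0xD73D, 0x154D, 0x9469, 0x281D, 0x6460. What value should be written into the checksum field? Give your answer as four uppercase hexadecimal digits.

One's-complement addition (fold any carry out of bit 15 back into bit 0):
  0xD73D + 0x154D = 0x0EC8A
  0xEC8A + 0x9469 = 0x180F3 → wrap carry → 0x80F4
  0x80F4 + 0x281D = 0x0A911
  0xA911 + 0x6460 = 0x10D71 → wrap carry → 0x0D72
One's-complement sum = 0x0D72.
Checksum = ~0x0D72 & 0xFFFF = 0xF28D.

F28D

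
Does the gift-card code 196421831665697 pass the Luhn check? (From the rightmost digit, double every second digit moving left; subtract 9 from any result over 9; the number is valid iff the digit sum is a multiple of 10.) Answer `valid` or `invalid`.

From the right, keep odd positions and double even positions (subtract 9 from any doubled value over 9):
  doubled (positions 2,4,...): 9 1 3 6 2 8 9 → sum 38
  kept (positions 1,3,...): 7 6 6 1 8 2 6 1 → sum 37
Total = 75.
75 mod 10 = 5, so the number is invalid.

invalid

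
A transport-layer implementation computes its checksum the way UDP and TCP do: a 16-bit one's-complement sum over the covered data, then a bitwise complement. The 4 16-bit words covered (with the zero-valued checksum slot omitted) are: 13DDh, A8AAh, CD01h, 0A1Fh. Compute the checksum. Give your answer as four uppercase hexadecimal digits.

6C57

One's-complement addition (fold any carry out of bit 15 back into bit 0):
  0x13DD + 0xA8AA = 0x0BC87
  0xBC87 + 0xCD01 = 0x18988 → wrap carry → 0x8989
  0x8989 + 0x0A1F = 0x093A8
One's-complement sum = 0x93A8.
Checksum = ~0x93A8 & 0xFFFF = 0x6C57.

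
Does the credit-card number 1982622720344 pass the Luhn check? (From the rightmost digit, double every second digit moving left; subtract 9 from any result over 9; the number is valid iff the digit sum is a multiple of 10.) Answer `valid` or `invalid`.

invalid

From the right, keep odd positions and double even positions (subtract 9 from any doubled value over 9):
  doubled (positions 2,4,...): 8 0 5 4 4 9 → sum 30
  kept (positions 1,3,...): 4 3 2 2 6 8 1 → sum 26
Total = 56.
56 mod 10 = 6, so the number is invalid.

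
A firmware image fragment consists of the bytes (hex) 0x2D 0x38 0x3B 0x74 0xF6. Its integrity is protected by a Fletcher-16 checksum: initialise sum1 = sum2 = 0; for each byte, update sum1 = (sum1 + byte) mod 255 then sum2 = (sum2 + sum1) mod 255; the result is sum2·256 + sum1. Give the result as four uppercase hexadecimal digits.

540C

Running sums (mod 255):
  after byte 0 (0x2D): sum1=45, sum2=45
  after byte 1 (0x38): sum1=101, sum2=146
  after byte 2 (0x3B): sum1=160, sum2=51
  after byte 3 (0x74): sum1=21, sum2=72
  after byte 4 (0xF6): sum1=12, sum2=84
Checksum = sum2·256 + sum1 = 84·256 + 12 = 21516 = 0x540C.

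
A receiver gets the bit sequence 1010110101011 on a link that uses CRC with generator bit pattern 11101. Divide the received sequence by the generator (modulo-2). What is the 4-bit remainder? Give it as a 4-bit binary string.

0000

Modulo-2 division of 1010110101011 by 11101:
  pos 0: 10101 XOR 11101 = 01000
  pos 1: 10001 XOR 11101 = 01100
  pos 2: 11000 XOR 11101 = 00101
  pos 4: 10110 XOR 11101 = 01011
  pos 5: 10111 XOR 11101 = 01010
  pos 6: 10100 XOR 11101 = 01001
  pos 7: 10011 XOR 11101 = 01110
  pos 8: 11101 XOR 11101 = 00000
Remainder = 0000 (zero — the frame passes the CRC check).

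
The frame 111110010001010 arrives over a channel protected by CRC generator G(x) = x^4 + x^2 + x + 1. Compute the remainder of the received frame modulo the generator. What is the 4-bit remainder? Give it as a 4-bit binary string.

Modulo-2 division of 111110010001010 by 10111:
  pos 0: 11111 XOR 10111 = 01000
  pos 1: 10000 XOR 10111 = 00111
  pos 3: 11101 XOR 10111 = 01010
  pos 4: 10100 XOR 10111 = 00011
  pos 7: 11001 XOR 10111 = 01110
  pos 8: 11100 XOR 10111 = 01011
  pos 9: 10111 XOR 10111 = 00000
Remainder = 0000 (zero — the frame passes the CRC check).

0000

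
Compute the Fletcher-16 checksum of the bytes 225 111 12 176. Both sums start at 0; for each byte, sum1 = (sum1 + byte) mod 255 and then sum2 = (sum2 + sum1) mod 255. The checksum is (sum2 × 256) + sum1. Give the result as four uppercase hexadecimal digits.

Running sums (mod 255):
  after byte 0 (225): sum1=225, sum2=225
  after byte 1 (111): sum1=81, sum2=51
  after byte 2 (12): sum1=93, sum2=144
  after byte 3 (176): sum1=14, sum2=158
Checksum = sum2·256 + sum1 = 158·256 + 14 = 40462 = 0x9E0E.

9E0E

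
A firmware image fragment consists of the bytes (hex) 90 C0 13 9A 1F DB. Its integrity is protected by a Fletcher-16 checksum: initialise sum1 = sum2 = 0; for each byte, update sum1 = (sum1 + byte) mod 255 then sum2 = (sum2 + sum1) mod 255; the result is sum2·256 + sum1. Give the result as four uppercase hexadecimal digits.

5DF9

Running sums (mod 255):
  after byte 0 (90): sum1=144, sum2=144
  after byte 1 (C0): sum1=81, sum2=225
  after byte 2 (13): sum1=100, sum2=70
  after byte 3 (9A): sum1=254, sum2=69
  after byte 4 (1F): sum1=30, sum2=99
  after byte 5 (DB): sum1=249, sum2=93
Checksum = sum2·256 + sum1 = 93·256 + 249 = 24057 = 0x5DF9.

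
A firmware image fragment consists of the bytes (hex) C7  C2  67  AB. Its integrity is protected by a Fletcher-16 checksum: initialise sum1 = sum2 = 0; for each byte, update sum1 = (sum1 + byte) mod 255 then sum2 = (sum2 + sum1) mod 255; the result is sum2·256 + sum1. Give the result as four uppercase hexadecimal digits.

Running sums (mod 255):
  after byte 0 (C7): sum1=199, sum2=199
  after byte 1 (C2): sum1=138, sum2=82
  after byte 2 (67): sum1=241, sum2=68
  after byte 3 (AB): sum1=157, sum2=225
Checksum = sum2·256 + sum1 = 225·256 + 157 = 57757 = 0xE19D.

E19D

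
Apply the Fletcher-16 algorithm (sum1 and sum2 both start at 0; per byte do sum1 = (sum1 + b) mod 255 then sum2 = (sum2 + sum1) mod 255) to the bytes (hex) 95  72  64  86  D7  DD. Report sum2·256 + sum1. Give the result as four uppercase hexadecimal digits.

70A8

Running sums (mod 255):
  after byte 0 (95): sum1=149, sum2=149
  after byte 1 (72): sum1=8, sum2=157
  after byte 2 (64): sum1=108, sum2=10
  after byte 3 (86): sum1=242, sum2=252
  after byte 4 (D7): sum1=202, sum2=199
  after byte 5 (DD): sum1=168, sum2=112
Checksum = sum2·256 + sum1 = 112·256 + 168 = 28840 = 0x70A8.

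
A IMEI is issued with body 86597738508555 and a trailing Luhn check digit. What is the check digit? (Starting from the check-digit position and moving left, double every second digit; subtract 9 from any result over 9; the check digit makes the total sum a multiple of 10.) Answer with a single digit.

3

Partial digits right→left: 5 5 5 8 0 5 8 3 7 7 9 5 6 8
Double every second digit counting from the check-digit position (so the 1st, 3rd, 5th, ... of the partial from the right).
  doubled (with −9 where >9): 1 1 0 7 5 9 3 → sum 26
  kept as-is: 5 8 5 3 7 5 8 → sum 41
Total = 26 + 41 = 67.
Check digit = (10 − (67 mod 10)) mod 10 = 3.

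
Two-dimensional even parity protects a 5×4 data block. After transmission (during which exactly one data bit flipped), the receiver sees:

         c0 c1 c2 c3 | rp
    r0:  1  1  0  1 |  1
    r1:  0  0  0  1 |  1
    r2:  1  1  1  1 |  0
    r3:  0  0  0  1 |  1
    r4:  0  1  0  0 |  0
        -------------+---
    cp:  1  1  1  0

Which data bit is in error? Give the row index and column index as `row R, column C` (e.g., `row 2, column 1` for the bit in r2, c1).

row 4, column 0

Recompute each row's even parity and compare to rp:
  r0: data parity 1, sent rp 1 → ok
  r1: data parity 1, sent rp 1 → ok
  r2: data parity 0, sent rp 0 → ok
  r3: data parity 1, sent rp 1 → ok
  r4: data parity 1, sent rp 0 → mismatch
Recompute each column's even parity and compare to cp:
  c0: data parity 0, sent cp 1 → mismatch
  c1: data parity 1, sent cp 1 → ok
  c2: data parity 1, sent cp 1 → ok
  c3: data parity 0, sent cp 0 → ok
Exactly one row (r4) and one column (c0) fail → the flipped bit is at their intersection.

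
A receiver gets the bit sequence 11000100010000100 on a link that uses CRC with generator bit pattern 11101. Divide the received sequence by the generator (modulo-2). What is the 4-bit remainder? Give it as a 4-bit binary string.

Modulo-2 division of 11000100010000100 by 11101:
  pos 0: 11000 XOR 11101 = 00101
  pos 2: 10110 XOR 11101 = 01011
  pos 3: 10110 XOR 11101 = 01011
  pos 4: 10110 XOR 11101 = 01011
  pos 5: 10111 XOR 11101 = 01010
  pos 6: 10100 XOR 11101 = 01001
  pos 7: 10010 XOR 11101 = 01111
  pos 8: 11110 XOR 11101 = 00011
  pos 11: 11010 XOR 11101 = 00111
Remainder = 1110 (nonzero — an error is detected).

1110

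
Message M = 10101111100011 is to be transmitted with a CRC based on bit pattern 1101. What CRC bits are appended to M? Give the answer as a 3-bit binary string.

000

Append 3 zeros: 10101111100011000. Divide by 1101 (XOR where the leading bit is 1):
  pos 0: 1010 XOR 1101 = 0111
  pos 1: 1111 XOR 1101 = 0010
  pos 3: 1011 XOR 1101 = 0110
  pos 4: 1101 XOR 1101 = 0000
  pos 8: 1000 XOR 1101 = 0101
  pos 9: 1011 XOR 1101 = 0110
  pos 10: 1101 XOR 1101 = 0000
Remainder (last 3 bits) = 000. This is the CRC / FCS.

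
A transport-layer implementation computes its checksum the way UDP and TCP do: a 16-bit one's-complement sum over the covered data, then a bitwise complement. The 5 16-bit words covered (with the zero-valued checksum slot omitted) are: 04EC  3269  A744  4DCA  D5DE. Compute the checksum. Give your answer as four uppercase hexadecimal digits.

One's-complement addition (fold any carry out of bit 15 back into bit 0):
  0x04EC + 0x3269 = 0x03755
  0x3755 + 0xA744 = 0x0DE99
  0xDE99 + 0x4DCA = 0x12C63 → wrap carry → 0x2C64
  0x2C64 + 0xD5DE = 0x10242 → wrap carry → 0x0243
One's-complement sum = 0x0243.
Checksum = ~0x0243 & 0xFFFF = 0xFDBC.

FDBC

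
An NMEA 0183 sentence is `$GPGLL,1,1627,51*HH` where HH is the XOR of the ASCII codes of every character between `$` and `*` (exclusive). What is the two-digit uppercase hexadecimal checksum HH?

4B

XOR the ASCII codes of the payload characters:
  'G' = 0x47 → acc = 0x47
  'P' = 0x50 → acc = 0x17
  'G' = 0x47 → acc = 0x50
  'L' = 0x4C → acc = 0x1C
  'L' = 0x4C → acc = 0x50
  ',' = 0x2C → acc = 0x7C
  '1' = 0x31 → acc = 0x4D
  ',' = 0x2C → acc = 0x61
  '1' = 0x31 → acc = 0x50
  '6' = 0x36 → acc = 0x66
  '2' = 0x32 → acc = 0x54
  '7' = 0x37 → acc = 0x63
  ',' = 0x2C → acc = 0x4F
  '5' = 0x35 → acc = 0x7A
  '1' = 0x31 → acc = 0x4B
Checksum = 0x4B.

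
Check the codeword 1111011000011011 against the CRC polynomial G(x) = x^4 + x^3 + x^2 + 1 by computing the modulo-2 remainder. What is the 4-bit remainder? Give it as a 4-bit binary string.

Modulo-2 division of 1111011000011011 by 11101:
  pos 0: 11110 XOR 11101 = 00011
  pos 3: 11110 XOR 11101 = 00011
  pos 6: 11000 XOR 11101 = 00101
  pos 8: 10111 XOR 11101 = 01010
  pos 9: 10100 XOR 11101 = 01001
  pos 10: 10011 XOR 11101 = 01110
  pos 11: 11101 XOR 11101 = 00000
Remainder = 0000 (zero — the frame passes the CRC check).

0000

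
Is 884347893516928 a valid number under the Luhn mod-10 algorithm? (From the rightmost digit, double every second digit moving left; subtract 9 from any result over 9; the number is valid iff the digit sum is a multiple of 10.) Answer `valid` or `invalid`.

valid

From the right, keep odd positions and double even positions (subtract 9 from any doubled value over 9):
  doubled (positions 2,4,...): 4 3 1 9 5 6 7 → sum 35
  kept (positions 1,3,...): 8 9 1 3 8 4 4 8 → sum 45
Total = 80.
80 mod 10 = 0, so the number is valid.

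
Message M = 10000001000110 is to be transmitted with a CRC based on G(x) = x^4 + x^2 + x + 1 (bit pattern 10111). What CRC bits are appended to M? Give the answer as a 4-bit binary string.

0101

Append 4 zeros: 100000010001100000. Divide by 10111 (XOR where the leading bit is 1):
  pos 0: 10000 XOR 10111 = 00111
  pos 2: 11100 XOR 10111 = 01011
  pos 3: 10111 XOR 10111 = 00000
  pos 11: 11000 XOR 10111 = 01111
  pos 12: 11110 XOR 10111 = 01001
  pos 13: 10010 XOR 10111 = 00101
Remainder (last 4 bits) = 0101. This is the CRC / FCS.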